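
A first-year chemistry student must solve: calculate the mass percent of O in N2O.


M(N2O) = 2×14.01 + 1×16.0 = 44.02 g/mol
Mass of O = 1 × 16.0 = 16.00 g/mol
% O = 16.00/44.02 × 100 = 36.35%

36.35%


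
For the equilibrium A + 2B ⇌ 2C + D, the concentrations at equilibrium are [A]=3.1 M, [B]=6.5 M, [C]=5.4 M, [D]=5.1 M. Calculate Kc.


Kc = [C]^2[D]/([A][B]^2)
= (5.4^2 × 5.1^1)/(3.1^1 × 6.5^2)
= 148.716/130.975
= 1.135

1.135


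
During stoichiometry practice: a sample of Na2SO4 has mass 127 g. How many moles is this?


M(Na2SO4) = 142.05 g/mol
n = mass/M = 127/142.05 = 0.8941 mol

0.8941 mol


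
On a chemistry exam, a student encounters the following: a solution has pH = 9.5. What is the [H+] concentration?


[H+] = 10^(-pH) = 10^(-9.5)
= 3.16×10^-10 M

3.16×10^-10 M


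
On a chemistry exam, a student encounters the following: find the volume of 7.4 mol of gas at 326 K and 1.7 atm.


PV = nRT  (R = 0.08206 L·atm/(mol·K))
V = nRT/P = 7.4×0.08206×326/1.7
= 116.448 L

116.448 L


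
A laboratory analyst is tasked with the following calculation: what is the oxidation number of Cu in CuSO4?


Sulfate is -2, so Cu = +2
Oxidation number: +2

+2


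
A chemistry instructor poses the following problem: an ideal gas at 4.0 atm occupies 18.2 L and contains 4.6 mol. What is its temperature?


PV = nRT  (R = 0.08206 L·atm/(mol·K))
T = PV/(nR) = 4.0×18.2/(4.6×0.08206)
= 72.80/0.377476
= 192.86 K

192.86 K


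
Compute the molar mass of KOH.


M(KOH) = 1×39.1 + 1×16.0 + 1×1.008
= 39.1 + 16.0 + 1.01
= 56.11 g/mol

56.11 g/mol


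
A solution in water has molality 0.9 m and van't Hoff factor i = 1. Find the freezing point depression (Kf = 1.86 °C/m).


ΔTf = Kf × m × i
= 1.86 × 0.9 × 1
= 1.674 °C

1.674 °C


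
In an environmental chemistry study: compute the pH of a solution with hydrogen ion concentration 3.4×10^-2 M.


pH = -log10([H+]) = -log10(3.4×10^-2)
= 2 - log10(3.4)
= 2 - 0.53
= 1.47

1.47


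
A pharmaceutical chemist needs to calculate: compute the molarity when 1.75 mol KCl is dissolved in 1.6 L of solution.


M = n/V = 1.75/1.6 = 1.094 mol/L

1.094 M


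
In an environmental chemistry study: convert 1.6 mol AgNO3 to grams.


M(AgNO3) = 169.88 g/mol
mass = n × M = 1.6 × 169.88 = 271.81 g

271.81 g


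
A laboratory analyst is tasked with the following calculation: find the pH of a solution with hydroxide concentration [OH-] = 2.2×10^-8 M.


pOH = -log10([OH-]) = -log10(2.2×10^-8)
= 8 - log10(2.2) = 7.66
pH = 14 - pOH = 14 - 7.66 = 6.34

6.34


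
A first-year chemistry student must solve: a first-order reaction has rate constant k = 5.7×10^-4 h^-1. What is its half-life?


t½ = ln2/k = 0.693147/(5.7×10^-4 h^-1)
= 1216 h

1216 h


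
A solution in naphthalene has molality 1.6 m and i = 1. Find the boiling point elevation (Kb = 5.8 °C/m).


ΔTb = Kb × m × i
= 5.8 × 1.6 × 1
= 9.28 °C

9.28 °C


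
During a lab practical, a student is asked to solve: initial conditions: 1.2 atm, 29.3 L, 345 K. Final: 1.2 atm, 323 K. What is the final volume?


P1V1/T1 = P2V2/T2
V2 = P1V1T2/(T1P2)
= 1.2×29.3×323/(345×1.2)
= 27.432 L

27.432 L


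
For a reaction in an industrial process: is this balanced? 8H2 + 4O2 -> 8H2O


Equation: 8H2 + 4O2 -> 8H2O
Check atoms: H: 16=16, O: 8=8
Balanced

Yes, balanced


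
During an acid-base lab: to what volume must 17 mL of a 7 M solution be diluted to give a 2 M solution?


C1V1 = C2V2
7 × 17 = 2 × V2
V2 = 119/2 = 59.5 mL

59.5 mL


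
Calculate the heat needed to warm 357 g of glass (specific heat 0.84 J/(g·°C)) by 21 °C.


q = mcΔT = 357 × 0.84 × 21
= 6297.48 J

6297.48 J


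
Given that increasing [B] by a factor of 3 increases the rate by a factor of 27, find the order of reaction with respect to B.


rate ∝ [B]^n
3^n = 27 → n = 3
Order in B: 3

3


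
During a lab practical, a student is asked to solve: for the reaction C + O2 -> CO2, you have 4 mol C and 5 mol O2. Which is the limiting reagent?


Mole ratio available / coefficient:
  C: 4/1 = 4.000
  O2: 5/1 = 5.000
Smaller ratio is limiting.

C


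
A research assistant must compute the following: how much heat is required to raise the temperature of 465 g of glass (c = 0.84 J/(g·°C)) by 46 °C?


q = mcΔT = 465 × 0.84 × 46
= 17967.60 J

17967.60 J


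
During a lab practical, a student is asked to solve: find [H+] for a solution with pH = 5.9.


[H+] = 10^(-pH) = 10^(-5.9)
= 1.26×10^-6 M

1.26×10^-6 M


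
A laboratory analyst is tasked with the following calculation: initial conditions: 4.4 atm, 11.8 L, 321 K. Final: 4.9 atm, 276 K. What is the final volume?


P1V1/T1 = P2V2/T2
V2 = P1V1T2/(T1P2)
= 4.4×11.8×276/(321×4.9)
= 9.111 L

9.111 L


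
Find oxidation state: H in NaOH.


H is +1 with nonmetals
Oxidation number: +1

+1


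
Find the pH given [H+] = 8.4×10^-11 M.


pH = -log10([H+]) = -log10(8.4×10^-11)
= 11 - log10(8.4)
= 11 - 0.92
= 10.08

10.08


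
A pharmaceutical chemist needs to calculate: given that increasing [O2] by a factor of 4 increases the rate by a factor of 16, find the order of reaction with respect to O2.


rate ∝ [O2]^n
4^n = 16 → n = 2
Order in O2: 2

2


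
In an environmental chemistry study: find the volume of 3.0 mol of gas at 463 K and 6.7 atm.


PV = nRT  (R = 0.08206 L·atm/(mol·K))
V = nRT/P = 3.0×0.08206×463/6.7
= 17.012 L

17.012 L


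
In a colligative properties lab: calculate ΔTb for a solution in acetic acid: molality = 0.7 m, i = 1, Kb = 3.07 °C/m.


ΔTb = Kb × m × i
= 3.07 × 0.7 × 1
= 2.149 °C

2.149 °C


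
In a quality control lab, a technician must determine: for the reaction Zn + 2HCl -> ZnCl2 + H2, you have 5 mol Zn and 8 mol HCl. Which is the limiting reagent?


Mole ratio available / coefficient:
  Zn: 5/1 = 5.000
  HCl: 8/2 = 4.000
Smaller ratio is limiting.

HCl


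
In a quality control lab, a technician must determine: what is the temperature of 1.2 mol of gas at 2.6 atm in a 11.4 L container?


PV = nRT  (R = 0.08206 L·atm/(mol·K))
T = PV/(nR) = 2.6×11.4/(1.2×0.08206)
= 29.64/0.098472
= 301.00 K

301.00 K


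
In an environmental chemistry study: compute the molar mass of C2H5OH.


M(C2H5OH) = 2×12.01 + 6×1.008 + 1×16.0
= 24.02 + 6.05 + 16.0
= 46.07 g/mol

46.07 g/mol


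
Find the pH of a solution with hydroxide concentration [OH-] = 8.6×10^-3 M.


pOH = -log10([OH-]) = -log10(8.6×10^-3)
= 3 - log10(8.6) = 2.07
pH = 14 - pOH = 14 - 2.07 = 11.93

11.93


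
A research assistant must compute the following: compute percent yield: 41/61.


% yield = actual/theoretical × 100
= 41/61 × 100
= 67.21%

67.21%


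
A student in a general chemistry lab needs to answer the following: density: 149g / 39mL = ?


ρ = mass/volume
= 149/39
= 3.821 g/mL

3.821 g/mL


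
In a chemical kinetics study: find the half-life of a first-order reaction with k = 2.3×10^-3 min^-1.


t½ = ln2/k = 0.693147/(2.3×10^-3 min^-1)
= 301.4 min

301.4 min


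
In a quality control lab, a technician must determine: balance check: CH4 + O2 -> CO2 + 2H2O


Equation: CH4 + O2 -> CO2 + 2H2O
Check atoms: C: 1=1, H: 4=4, O: 2≠4
Not balanced

No, not balanced


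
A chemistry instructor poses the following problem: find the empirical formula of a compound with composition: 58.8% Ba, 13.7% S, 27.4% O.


Assume 100 g sample. Moles of each element:
  Ba: 58.8/137.33 = 0.428 mol
  S: 13.7/32.07 = 0.427 mol
  O: 27.4/16.0 = 1.712 mol
Divide by smallest (0.427):
  Ba: 0.428/0.427 = 1.0
  S: 0.427/0.427 = 1.0
  O: 1.712/0.427 = 4.01
Empirical formula: BaSO4

BaSO4


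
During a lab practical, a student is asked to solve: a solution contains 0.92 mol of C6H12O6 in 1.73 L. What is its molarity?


M = n/V = 0.92/1.73 = 0.532 mol/L

0.532 M


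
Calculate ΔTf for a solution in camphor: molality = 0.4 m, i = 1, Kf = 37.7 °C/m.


ΔTf = Kf × m × i
= 37.7 × 0.4 × 1
= 15.08 °C

15.08 °C


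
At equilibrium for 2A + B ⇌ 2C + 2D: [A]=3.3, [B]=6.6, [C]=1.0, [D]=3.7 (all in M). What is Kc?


Kc = [C]^2[D]^2/([A]^2[B])
= (1.0^2 × 3.7^2)/(3.3^2 × 6.6^1)
= 13.69/71.874
= 0.1905

0.1905


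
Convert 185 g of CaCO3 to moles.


M(CaCO3) = 100.09 g/mol
n = mass/M = 185/100.09 = 1.8483 mol

1.8483 mol


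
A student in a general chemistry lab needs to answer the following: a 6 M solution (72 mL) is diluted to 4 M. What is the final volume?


C1V1 = C2V2
6 × 72 = 4 × V2
V2 = 432/4 = 108.0 mL

108.0 mL


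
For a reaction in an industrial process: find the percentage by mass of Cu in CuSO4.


M(CuSO4) = 1×63.55 + 1×32.07 + 4×16.0 = 159.62 g/mol
Mass of Cu = 1 × 63.55 = 63.55 g/mol
% Cu = 63.55/159.62 × 100 = 39.81%

39.81%


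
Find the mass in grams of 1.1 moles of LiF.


M(LiF) = 25.94 g/mol
mass = n × M = 1.1 × 25.94 = 28.53 g

28.53 g


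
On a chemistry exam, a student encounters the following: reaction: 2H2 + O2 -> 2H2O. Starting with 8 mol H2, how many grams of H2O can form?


Mole ratio H2O:H2 = 2:2
n(H2O) = 8 × 2/2 = 8.000 mol
mass = 8.000 × 18.02 = 144.16 g

144.16 g


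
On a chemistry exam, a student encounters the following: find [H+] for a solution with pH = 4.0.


[H+] = 10^(-pH) = 10^(-4.0)
= 1.0×10^-4 M

1.0×10^-4 M


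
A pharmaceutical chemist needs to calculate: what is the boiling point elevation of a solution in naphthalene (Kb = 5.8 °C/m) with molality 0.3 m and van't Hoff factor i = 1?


ΔTb = Kb × m × i
= 5.8 × 0.3 × 1
= 1.74 °C

1.74 °C


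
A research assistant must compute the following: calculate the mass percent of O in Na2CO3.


M(Na2CO3) = 2×22.99 + 1×12.01 + 3×16.0 = 105.99 g/mol
Mass of O = 3 × 16.0 = 48.00 g/mol
% O = 48.00/105.99 × 100 = 45.29%

45.29%


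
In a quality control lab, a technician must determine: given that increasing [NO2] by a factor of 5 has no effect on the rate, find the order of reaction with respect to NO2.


rate ∝ [NO2]^n
rate ∝ [NO2]^0
Order in NO2: 0

0


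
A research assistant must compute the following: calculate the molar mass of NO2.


M(NO2) = 1×14.01 + 2×16.0
= 14.01 + 32.0
= 46.01 g/mol

46.01 g/mol


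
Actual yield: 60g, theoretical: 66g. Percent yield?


% yield = actual/theoretical × 100
= 60/66 × 100
= 90.91%

90.91%


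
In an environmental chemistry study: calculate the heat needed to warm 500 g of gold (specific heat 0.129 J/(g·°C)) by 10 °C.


q = mcΔT = 500 × 0.129 × 10
= 645.00 J

645.00 J


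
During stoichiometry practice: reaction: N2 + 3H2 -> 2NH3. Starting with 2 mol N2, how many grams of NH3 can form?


Mole ratio NH3:N2 = 2:1
n(NH3) = 2 × 2/1 = 4.000 mol
mass = 4.000 × 17.03 = 68.12 g

68.12 g


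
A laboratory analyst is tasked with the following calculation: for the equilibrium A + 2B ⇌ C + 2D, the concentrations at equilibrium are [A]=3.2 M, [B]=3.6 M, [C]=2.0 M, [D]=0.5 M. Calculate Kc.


Kc = [C][D]^2/([A][B]^2)
= (2.0^1 × 0.5^2)/(3.2^1 × 3.6^2)
= 0.5/41.472
= 0.01206

0.01206


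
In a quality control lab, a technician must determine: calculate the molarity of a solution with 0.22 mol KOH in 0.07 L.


M = n/V = 0.22/0.07 = 3.143 mol/L

3.143 M


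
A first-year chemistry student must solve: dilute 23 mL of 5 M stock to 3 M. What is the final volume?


C1V1 = C2V2
5 × 23 = 3 × V2
V2 = 115/3 = 38.33 mL

38.33 mL


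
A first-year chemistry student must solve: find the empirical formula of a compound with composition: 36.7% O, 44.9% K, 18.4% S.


Assume 100 g sample. Moles of each element:
  O: 36.7/16.0 = 2.294 mol
  K: 44.9/39.1 = 1.148 mol
  S: 18.4/32.07 = 0.574 mol
Divide by smallest (0.574):
  O: 2.294/0.574 = 4.0
  K: 1.148/0.574 = 2.0
  S: 0.574/0.574 = 1.0
Empirical formula: K2SO4

K2SO4


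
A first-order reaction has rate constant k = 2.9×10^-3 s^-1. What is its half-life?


t½ = ln2/k = 0.693147/(2.9×10^-3 s^-1)
= 239.0 s

239.0 s


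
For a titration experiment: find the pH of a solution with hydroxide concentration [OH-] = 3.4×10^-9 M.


pOH = -log10([OH-]) = -log10(3.4×10^-9)
= 9 - log10(3.4) = 8.47
pH = 14 - pOH = 14 - 8.47 = 5.53

5.53


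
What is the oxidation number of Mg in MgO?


Group 2 metal: +2
Oxidation number: +2

+2


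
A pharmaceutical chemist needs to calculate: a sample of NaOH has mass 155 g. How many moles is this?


M(NaOH) = 40.0 g/mol
n = mass/M = 155/40.0 = 3.875 mol

3.875 mol


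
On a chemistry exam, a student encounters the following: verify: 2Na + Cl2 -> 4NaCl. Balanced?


Equation: 2Na + Cl2 -> 4NaCl
Check atoms: Cl: 2≠4, Na: 2≠4
Not balanced

No, not balanced


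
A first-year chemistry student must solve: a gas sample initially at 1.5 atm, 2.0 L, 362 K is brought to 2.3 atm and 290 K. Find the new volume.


P1V1/T1 = P2V2/T2
V2 = P1V1T2/(T1P2)
= 1.5×2.0×290/(362×2.3)
= 1.045 L

1.045 L


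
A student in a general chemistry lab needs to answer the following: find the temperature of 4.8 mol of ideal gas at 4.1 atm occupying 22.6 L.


PV = nRT  (R = 0.08206 L·atm/(mol·K))
T = PV/(nR) = 4.1×22.6/(4.8×0.08206)
= 92.66/0.393888
= 235.24 K

235.24 K


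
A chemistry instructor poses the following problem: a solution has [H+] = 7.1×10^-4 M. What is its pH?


pH = -log10([H+]) = -log10(7.1×10^-4)
= 4 - log10(7.1)
= 4 - 0.85
= 3.15

3.15


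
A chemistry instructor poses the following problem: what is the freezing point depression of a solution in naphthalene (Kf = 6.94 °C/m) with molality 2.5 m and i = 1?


ΔTf = Kf × m × i
= 6.94 × 2.5 × 1
= 17.35 °C

17.35 °C


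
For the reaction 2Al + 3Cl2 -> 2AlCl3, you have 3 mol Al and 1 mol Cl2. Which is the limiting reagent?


Mole ratio available / coefficient:
  Al: 3/2 = 1.500
  Cl2: 1/3 = 0.333
Smaller ratio is limiting.

Cl2


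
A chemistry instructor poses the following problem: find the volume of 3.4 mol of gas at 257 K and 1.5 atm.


PV = nRT  (R = 0.08206 L·atm/(mol·K))
V = nRT/P = 3.4×0.08206×257/1.5
= 47.803 L

47.803 L


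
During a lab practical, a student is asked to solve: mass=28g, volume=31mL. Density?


ρ = mass/volume
= 28/31
= 0.903 g/mL

0.903 g/mL


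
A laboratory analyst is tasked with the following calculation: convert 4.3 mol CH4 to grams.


M(CH4) = 16.04 g/mol
mass = n × M = 4.3 × 16.04 = 68.97 g

68.97 g


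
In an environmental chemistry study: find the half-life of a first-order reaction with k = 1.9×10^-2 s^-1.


t½ = ln2/k = 0.693147/(1.9×10^-2 s^-1)
= 36.48 s

36.48 s


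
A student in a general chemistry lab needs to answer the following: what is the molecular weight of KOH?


M(KOH) = 1×39.1 + 1×16.0 + 1×1.008
= 39.1 + 16.0 + 1.01
= 56.11 g/mol

56.11 g/mol


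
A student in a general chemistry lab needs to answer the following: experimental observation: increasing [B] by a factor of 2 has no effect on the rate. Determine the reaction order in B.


rate ∝ [B]^n
rate ∝ [B]^0
Order in B: 0

0


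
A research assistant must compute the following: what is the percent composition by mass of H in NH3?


M(NH3) = 1×14.01 + 3×1.008 = 17.034 g/mol
Mass of H = 3 × 1.008 = 3.024 g/mol
% H = 3.024/17.034 × 100 = 17.75%

17.75%


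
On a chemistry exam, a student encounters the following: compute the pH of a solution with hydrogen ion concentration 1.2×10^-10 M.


pH = -log10([H+]) = -log10(1.2×10^-10)
= 10 - log10(1.2)
= 10 - 0.08
= 9.92

9.92


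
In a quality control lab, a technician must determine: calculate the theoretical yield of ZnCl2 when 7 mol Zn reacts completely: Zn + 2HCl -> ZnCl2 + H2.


Mole ratio ZnCl2:Zn = 1:1
n(ZnCl2) = 7 × 1/1 = 7.000 mol
mass = 7.000 × 136.28 = 953.96 g

953.96 g


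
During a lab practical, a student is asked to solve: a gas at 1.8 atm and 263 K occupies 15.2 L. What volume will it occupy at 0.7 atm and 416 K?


P1V1/T1 = P2V2/T2
V2 = P1V1T2/(T1P2)
= 1.8×15.2×416/(263×0.7)
= 61.824 L

61.824 L


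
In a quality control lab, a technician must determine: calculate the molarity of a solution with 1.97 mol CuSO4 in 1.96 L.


M = n/V = 1.97/1.96 = 1.005 mol/L

1.005 M


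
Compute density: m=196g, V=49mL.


ρ = mass/volume
= 196/49
= 4.0 g/mL

4.0 g/mL


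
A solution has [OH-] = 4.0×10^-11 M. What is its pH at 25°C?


pOH = -log10([OH-]) = -log10(4.0×10^-11)
= 11 - log10(4.0) = 10.4
pH = 14 - pOH = 14 - 10.4 = 3.6

3.6


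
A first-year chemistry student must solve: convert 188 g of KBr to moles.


M(KBr) = 119.0 g/mol
n = mass/M = 188/119.0 = 1.5798 mol

1.5798 mol


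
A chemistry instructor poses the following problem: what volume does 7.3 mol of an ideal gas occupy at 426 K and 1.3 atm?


PV = nRT  (R = 0.08206 L·atm/(mol·K))
V = nRT/P = 7.3×0.08206×426/1.3
= 196.3 L

196.3 L


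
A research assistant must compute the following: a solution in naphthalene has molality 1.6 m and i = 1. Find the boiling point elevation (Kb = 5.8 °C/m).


ΔTb = Kb × m × i
= 5.8 × 1.6 × 1
= 9.28 °C

9.28 °C


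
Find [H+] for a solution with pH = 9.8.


[H+] = 10^(-pH) = 10^(-9.8)
= 1.58×10^-10 M

1.58×10^-10 M


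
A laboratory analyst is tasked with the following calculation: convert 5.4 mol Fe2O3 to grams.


M(Fe2O3) = 159.7 g/mol
mass = n × M = 5.4 × 159.7 = 862.38 g

862.38 g


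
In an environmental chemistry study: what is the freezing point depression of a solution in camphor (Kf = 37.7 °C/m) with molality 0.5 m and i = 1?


ΔTf = Kf × m × i
= 37.7 × 0.5 × 1
= 18.85 °C

18.85 °C


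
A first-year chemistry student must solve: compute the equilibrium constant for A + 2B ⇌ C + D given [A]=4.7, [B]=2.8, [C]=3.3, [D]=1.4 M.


Kc = [C][D]/([A][B]^2)
= (3.3^1 × 1.4^1)/(4.7^1 × 2.8^2)
= 4.62/36.848
= 0.1254

0.1254


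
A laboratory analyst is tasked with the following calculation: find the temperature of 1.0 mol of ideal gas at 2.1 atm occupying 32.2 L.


PV = nRT  (R = 0.08206 L·atm/(mol·K))
T = PV/(nR) = 2.1×32.2/(1.0×0.08206)
= 67.62/0.082060
= 824.03 K

824.03 K


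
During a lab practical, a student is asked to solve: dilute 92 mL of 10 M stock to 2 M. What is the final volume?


C1V1 = C2V2
10 × 92 = 2 × V2
V2 = 920/2 = 460.0 mL

460.0 mL


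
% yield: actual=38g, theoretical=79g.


% yield = actual/theoretical × 100
= 38/79 × 100
= 48.1%

48.1%


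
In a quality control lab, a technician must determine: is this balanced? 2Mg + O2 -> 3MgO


Equation: 2Mg + O2 -> 3MgO
Check atoms: Mg: 2≠3, O: 2≠3
Not balanced

No, not balanced


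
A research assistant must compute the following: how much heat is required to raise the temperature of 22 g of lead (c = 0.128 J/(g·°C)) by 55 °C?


q = mcΔT = 22 × 0.128 × 55
= 154.88 J

154.88 J


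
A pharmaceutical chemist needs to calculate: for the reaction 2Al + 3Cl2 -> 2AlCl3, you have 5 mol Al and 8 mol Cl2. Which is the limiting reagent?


Mole ratio available / coefficient:
  Al: 5/2 = 2.500
  Cl2: 8/3 = 2.667
Smaller ratio is limiting.

Al


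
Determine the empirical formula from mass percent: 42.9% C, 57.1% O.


Assume 100 g sample. Moles of each element:
  C: 42.9/12.01 = 3.572 mol
  O: 57.1/16.0 = 3.569 mol
Divide by smallest (3.569):
  C: 3.572/3.569 = 1.0
  O: 3.569/3.569 = 1.0
Empirical formula: CO

CO


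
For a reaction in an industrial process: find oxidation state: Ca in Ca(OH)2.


Group 2 metal: +2
Oxidation number: +2

+2


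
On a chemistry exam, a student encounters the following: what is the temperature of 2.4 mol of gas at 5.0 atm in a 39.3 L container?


PV = nRT  (R = 0.08206 L·atm/(mol·K))
T = PV/(nR) = 5.0×39.3/(2.4×0.08206)
= 196.50/0.196944
= 997.75 K

997.75 K


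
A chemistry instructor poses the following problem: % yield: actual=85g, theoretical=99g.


% yield = actual/theoretical × 100
= 85/99 × 100
= 85.86%

85.86%


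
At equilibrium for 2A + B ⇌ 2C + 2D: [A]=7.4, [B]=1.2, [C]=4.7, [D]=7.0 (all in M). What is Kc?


Kc = [C]^2[D]^2/([A]^2[B])
= (4.7^2 × 7.0^2)/(7.4^2 × 1.2^1)
= 1082.41/65.712
= 16.47

16.47


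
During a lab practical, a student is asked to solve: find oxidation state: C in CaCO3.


(+2) + x + 3(-2) = 0, so x = +4
Oxidation number: +4

+4


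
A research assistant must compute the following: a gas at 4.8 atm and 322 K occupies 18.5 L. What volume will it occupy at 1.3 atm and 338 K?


P1V1/T1 = P2V2/T2
V2 = P1V1T2/(T1P2)
= 4.8×18.5×338/(322×1.3)
= 71.702 L

71.702 L


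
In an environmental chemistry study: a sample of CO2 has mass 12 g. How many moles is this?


M(CO2) = 44.01 g/mol
n = mass/M = 12/44.01 = 0.2727 mol

0.2727 mol


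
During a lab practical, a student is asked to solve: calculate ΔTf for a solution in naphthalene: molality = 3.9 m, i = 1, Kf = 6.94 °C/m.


ΔTf = Kf × m × i
= 6.94 × 3.9 × 1
= 27.066 °C

27.066 °C


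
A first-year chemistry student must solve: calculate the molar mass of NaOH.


M(NaOH) = 1×22.99 + 1×16.0 + 1×1.008
= 22.99 + 16.0 + 1.01
= 40.0 g/mol

40.0 g/mol


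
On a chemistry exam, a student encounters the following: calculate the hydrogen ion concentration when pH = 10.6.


[H+] = 10^(-pH) = 10^(-10.6)
= 2.51×10^-11 M

2.51×10^-11 M


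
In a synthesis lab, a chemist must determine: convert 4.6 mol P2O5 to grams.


M(P2O5) = 141.94 g/mol
mass = n × M = 4.6 × 141.94 = 652.92 g

652.92 g


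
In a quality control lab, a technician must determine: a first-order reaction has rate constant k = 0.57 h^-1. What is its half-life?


t½ = ln2/k = 0.693147/(0.57 h^-1)
= 1.216 h

1.216 h


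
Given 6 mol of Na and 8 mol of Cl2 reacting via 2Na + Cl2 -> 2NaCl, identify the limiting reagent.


Mole ratio available / coefficient:
  Na: 6/2 = 3.000
  Cl2: 8/1 = 8.000
Smaller ratio is limiting.

Na


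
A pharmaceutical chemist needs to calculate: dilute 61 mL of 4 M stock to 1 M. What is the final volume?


C1V1 = C2V2
4 × 61 = 1 × V2
V2 = 244/1 = 244.0 mL

244.0 mL


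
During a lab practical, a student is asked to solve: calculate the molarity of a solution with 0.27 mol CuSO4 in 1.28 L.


M = n/V = 0.27/1.28 = 0.211 mol/L

0.211 M


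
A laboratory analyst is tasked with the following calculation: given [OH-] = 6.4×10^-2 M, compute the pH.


pOH = -log10([OH-]) = -log10(6.4×10^-2)
= 2 - log10(6.4) = 1.19
pH = 14 - pOH = 14 - 1.19 = 12.81

12.81


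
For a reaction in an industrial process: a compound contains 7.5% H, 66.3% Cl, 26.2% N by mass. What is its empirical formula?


Assume 100 g sample. Moles of each element:
  H: 7.5/1.008 = 7.44 mol
  Cl: 66.3/35.45 = 1.87 mol
  N: 26.2/14.01 = 1.87 mol
Divide by smallest (1.87):
  H: 7.44/1.87 = 3.98
  Cl: 1.87/1.87 = 1.0
  N: 1.87/1.87 = 1.0
Empirical formula: NH4Cl

NH4Cl


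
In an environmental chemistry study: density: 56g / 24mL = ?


ρ = mass/volume
= 56/24
= 2.333 g/mL

2.333 g/mL


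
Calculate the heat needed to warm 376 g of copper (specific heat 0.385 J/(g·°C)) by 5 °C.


q = mcΔT = 376 × 0.385 × 5
= 723.80 J

723.80 J


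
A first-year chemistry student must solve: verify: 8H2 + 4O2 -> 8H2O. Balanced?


Equation: 8H2 + 4O2 -> 8H2O
Check atoms: H: 16=16, O: 8=8
Balanced

Yes, balanced


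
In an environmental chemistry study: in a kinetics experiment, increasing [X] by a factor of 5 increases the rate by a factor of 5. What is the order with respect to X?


rate ∝ [X]^n
5^n = 5 → n = 1
Order in X: 1

1


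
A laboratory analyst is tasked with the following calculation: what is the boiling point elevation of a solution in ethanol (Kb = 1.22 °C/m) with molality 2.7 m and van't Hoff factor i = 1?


ΔTb = Kb × m × i
= 1.22 × 2.7 × 1
= 3.294 °C

3.294 °C


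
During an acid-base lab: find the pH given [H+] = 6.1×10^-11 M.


pH = -log10([H+]) = -log10(6.1×10^-11)
= 11 - log10(6.1)
= 11 - 0.79
= 10.21

10.21


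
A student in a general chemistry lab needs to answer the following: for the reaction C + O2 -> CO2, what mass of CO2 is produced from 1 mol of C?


Mole ratio CO2:C = 1:1
n(CO2) = 1 × 1/1 = 1.000 mol
mass = 1.000 × 44.01 = 44.01 g

44.01 g


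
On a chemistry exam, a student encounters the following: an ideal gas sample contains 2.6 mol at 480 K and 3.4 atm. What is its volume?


PV = nRT  (R = 0.08206 L·atm/(mol·K))
V = nRT/P = 2.6×0.08206×480/3.4
= 30.121 L

30.121 L


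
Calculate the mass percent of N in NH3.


M(NH3) = 1×14.01 + 3×1.008 = 17.034 g/mol
Mass of N = 1 × 14.01 = 14.01 g/mol
% N = 14.01/17.034 × 100 = 82.25%

82.25%


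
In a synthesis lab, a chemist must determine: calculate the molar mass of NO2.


M(NO2) = 1×14.01 + 2×16.0
= 14.01 + 32.0
= 46.01 g/mol

46.01 g/mol


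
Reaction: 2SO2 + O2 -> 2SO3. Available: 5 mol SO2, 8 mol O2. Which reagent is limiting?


Mole ratio available / coefficient:
  SO2: 5/2 = 2.500
  O2: 8/1 = 8.000
Smaller ratio is limiting.

SO2


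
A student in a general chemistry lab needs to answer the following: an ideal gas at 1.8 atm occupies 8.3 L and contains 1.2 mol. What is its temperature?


PV = nRT  (R = 0.08206 L·atm/(mol·K))
T = PV/(nR) = 1.8×8.3/(1.2×0.08206)
= 14.94/0.098472
= 151.72 K

151.72 K


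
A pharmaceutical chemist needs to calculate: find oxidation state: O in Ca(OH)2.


O is usually -2
Oxidation number: -2

-2


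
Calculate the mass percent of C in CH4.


M(CH4) = 1×12.01 + 4×1.008 = 16.042 g/mol
Mass of C = 1 × 12.01 = 12.01 g/mol
% C = 12.01/16.042 × 100 = 74.87%

74.87%


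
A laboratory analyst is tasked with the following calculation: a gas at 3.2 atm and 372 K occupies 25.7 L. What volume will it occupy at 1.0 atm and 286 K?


P1V1/T1 = P2V2/T2
V2 = P1V1T2/(T1P2)
= 3.2×25.7×286/(372×1.0)
= 63.228 L

63.228 L


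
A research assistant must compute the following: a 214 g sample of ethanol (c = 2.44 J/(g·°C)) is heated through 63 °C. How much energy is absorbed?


q = mcΔT = 214 × 2.44 × 63
= 32896.08 J

32896.08 J


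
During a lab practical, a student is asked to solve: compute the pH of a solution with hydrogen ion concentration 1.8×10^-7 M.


pH = -log10([H+]) = -log10(1.8×10^-7)
= 7 - log10(1.8)
= 7 - 0.26
= 6.74

6.74


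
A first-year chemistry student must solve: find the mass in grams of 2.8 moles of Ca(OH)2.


M(Ca(OH)2) = 74.1 g/mol
mass = n × M = 2.8 × 74.1 = 207.48 g

207.48 g


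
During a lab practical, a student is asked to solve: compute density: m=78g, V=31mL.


ρ = mass/volume
= 78/31
= 2.516 g/mL

2.516 g/mL


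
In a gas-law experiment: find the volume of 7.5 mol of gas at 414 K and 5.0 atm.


PV = nRT  (R = 0.08206 L·atm/(mol·K))
V = nRT/P = 7.5×0.08206×414/5.0
= 50.959 L

50.959 L


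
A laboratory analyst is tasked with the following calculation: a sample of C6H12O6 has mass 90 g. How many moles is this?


M(C6H12O6) = 180.16 g/mol
n = mass/M = 90/180.16 = 0.4996 mol

0.4996 mol


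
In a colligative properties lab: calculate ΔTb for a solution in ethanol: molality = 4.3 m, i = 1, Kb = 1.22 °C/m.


ΔTb = Kb × m × i
= 1.22 × 4.3 × 1
= 5.246 °C

5.246 °C


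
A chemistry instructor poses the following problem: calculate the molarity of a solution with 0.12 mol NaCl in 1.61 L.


M = n/V = 0.12/1.61 = 0.075 mol/L

0.075 M


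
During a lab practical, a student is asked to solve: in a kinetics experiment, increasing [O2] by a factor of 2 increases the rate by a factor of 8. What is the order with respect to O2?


rate ∝ [O2]^n
2^n = 8 → n = 3
Order in O2: 3

3


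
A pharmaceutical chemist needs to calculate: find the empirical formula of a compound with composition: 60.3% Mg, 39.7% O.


Assume 100 g sample. Moles of each element:
  Mg: 60.3/24.31 = 2.48 mol
  O: 39.7/16.0 = 2.481 mol
Divide by smallest (2.48):
  Mg: 2.48/2.48 = 1.0
  O: 2.481/2.48 = 1.0
Empirical formula: MgO

MgO


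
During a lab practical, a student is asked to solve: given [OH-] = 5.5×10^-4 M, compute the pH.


pOH = -log10([OH-]) = -log10(5.5×10^-4)
= 4 - log10(5.5) = 3.26
pH = 14 - pOH = 14 - 3.26 = 10.74

10.74


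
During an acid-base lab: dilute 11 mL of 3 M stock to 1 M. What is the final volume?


C1V1 = C2V2
3 × 11 = 1 × V2
V2 = 33/1 = 33.0 mL

33.0 mL


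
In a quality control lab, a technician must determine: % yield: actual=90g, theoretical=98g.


% yield = actual/theoretical × 100
= 90/98 × 100
= 91.84%

91.84%


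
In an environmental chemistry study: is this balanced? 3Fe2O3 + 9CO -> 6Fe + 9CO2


Equation: 3Fe2O3 + 9CO -> 6Fe + 9CO2
Check atoms: C: 9=9, Fe: 6=6, O: 18=18
Balanced

Yes, balanced


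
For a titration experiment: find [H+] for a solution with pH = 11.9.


[H+] = 10^(-pH) = 10^(-11.9)
= 1.26×10^-12 M

1.26×10^-12 M


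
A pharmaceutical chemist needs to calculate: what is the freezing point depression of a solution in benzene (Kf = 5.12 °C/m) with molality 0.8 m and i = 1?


ΔTf = Kf × m × i
= 5.12 × 0.8 × 1
= 4.096 °C

4.096 °C


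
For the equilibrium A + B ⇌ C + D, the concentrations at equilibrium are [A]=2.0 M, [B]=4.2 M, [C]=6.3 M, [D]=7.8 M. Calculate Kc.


Kc = [C][D]/([A][B])
= (6.3^1 × 7.8^1)/(2.0^1 × 4.2^1)
= 49.14/8.4
= 5.850

5.850


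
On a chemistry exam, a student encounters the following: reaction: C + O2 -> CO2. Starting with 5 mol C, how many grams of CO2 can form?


Mole ratio CO2:C = 1:1
n(CO2) = 5 × 1/1 = 5.000 mol
mass = 5.000 × 44.01 = 220.05 g

220.05 g


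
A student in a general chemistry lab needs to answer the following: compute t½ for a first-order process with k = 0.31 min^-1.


t½ = ln2/k = 0.693147/(0.31 min^-1)
= 2.236 min

2.236 min


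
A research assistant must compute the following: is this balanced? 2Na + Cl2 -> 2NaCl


Equation: 2Na + Cl2 -> 2NaCl
Check atoms: Cl: 2=2, Na: 2=2
Balanced

Yes, balanced


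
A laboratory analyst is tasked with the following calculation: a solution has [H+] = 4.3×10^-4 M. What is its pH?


pH = -log10([H+]) = -log10(4.3×10^-4)
= 4 - log10(4.3)
= 4 - 0.63
= 3.37

3.37


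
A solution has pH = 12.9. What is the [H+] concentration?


[H+] = 10^(-pH) = 10^(-12.9)
= 1.26×10^-13 M

1.26×10^-13 M


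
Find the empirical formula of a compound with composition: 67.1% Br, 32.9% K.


Assume 100 g sample. Moles of each element:
  Br: 67.1/79.9 = 0.84 mol
  K: 32.9/39.1 = 0.841 mol
Divide by smallest (0.84):
  Br: 0.84/0.84 = 1.0
  K: 0.841/0.84 = 1.0
Empirical formula: KBr

KBr


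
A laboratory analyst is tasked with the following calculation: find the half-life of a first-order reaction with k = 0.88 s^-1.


t½ = ln2/k = 0.693147/(0.88 s^-1)
= 0.7877 s

0.7877 s


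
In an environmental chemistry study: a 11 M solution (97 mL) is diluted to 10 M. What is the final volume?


C1V1 = C2V2
11 × 97 = 10 × V2
V2 = 1067/10 = 106.7 mL

106.7 mL


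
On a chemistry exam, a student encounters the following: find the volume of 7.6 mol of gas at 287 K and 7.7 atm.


PV = nRT  (R = 0.08206 L·atm/(mol·K))
V = nRT/P = 7.6×0.08206×287/7.7
= 23.245 L

23.245 L


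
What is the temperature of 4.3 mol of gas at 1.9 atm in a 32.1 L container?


PV = nRT  (R = 0.08206 L·atm/(mol·K))
T = PV/(nR) = 1.9×32.1/(4.3×0.08206)
= 60.99/0.352858
= 172.85 K

172.85 K


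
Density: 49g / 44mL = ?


ρ = mass/volume
= 49/44
= 1.114 g/mL

1.114 g/mL


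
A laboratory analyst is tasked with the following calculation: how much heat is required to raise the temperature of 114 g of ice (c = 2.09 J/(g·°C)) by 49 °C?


q = mcΔT = 114 × 2.09 × 49
= 11674.74 J

11674.74 J


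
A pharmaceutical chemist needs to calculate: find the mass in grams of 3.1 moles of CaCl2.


M(CaCl2) = 110.98 g/mol
mass = n × M = 3.1 × 110.98 = 344.04 g

344.04 g


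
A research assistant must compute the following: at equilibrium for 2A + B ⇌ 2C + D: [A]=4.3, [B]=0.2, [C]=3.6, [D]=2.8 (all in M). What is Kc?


Kc = [C]^2[D]/([A]^2[B])
= (3.6^2 × 2.8^1)/(4.3^2 × 0.2^1)
= 36.288/3.698
= 9.813

9.813


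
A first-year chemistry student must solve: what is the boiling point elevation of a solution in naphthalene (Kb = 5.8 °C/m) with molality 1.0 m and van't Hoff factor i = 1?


ΔTb = Kb × m × i
= 5.8 × 1.0 × 1
= 5.8 °C

5.8 °C


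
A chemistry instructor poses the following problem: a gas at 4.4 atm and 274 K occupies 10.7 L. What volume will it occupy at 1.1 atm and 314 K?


P1V1/T1 = P2V2/T2
V2 = P1V1T2/(T1P2)
= 4.4×10.7×314/(274×1.1)
= 49.048 L

49.048 L


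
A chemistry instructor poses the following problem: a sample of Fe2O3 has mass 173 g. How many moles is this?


M(Fe2O3) = 159.7 g/mol
n = mass/M = 173/159.7 = 1.0833 mol

1.0833 mol


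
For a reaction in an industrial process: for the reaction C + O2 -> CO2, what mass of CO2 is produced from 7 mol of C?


Mole ratio CO2:C = 1:1
n(CO2) = 7 × 1/1 = 7.000 mol
mass = 7.000 × 44.01 = 308.07 g

308.07 g


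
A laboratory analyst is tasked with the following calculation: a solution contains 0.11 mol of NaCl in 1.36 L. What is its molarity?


M = n/V = 0.11/1.36 = 0.081 mol/L

0.081 M


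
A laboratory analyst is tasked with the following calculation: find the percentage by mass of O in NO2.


M(NO2) = 1×14.01 + 2×16.0 = 46.01 g/mol
Mass of O = 2 × 16.0 = 32.00 g/mol
% O = 32.00/46.01 × 100 = 69.55%

69.55%


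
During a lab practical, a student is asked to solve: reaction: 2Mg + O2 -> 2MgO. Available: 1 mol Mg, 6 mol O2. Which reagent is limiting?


Mole ratio available / coefficient:
  Mg: 1/2 = 0.500
  O2: 6/1 = 6.000
Smaller ratio is limiting.

Mg


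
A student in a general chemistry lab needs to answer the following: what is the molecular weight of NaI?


M(NaI) = 1×22.99 + 1×126.9
= 22.99 + 126.9
= 149.89 g/mol

149.89 g/mol


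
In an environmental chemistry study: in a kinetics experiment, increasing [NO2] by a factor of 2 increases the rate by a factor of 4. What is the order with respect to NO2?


rate ∝ [NO2]^n
2^n = 4 → n = 2
Order in NO2: 2

2


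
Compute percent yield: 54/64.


% yield = actual/theoretical × 100
= 54/64 × 100
= 84.38%

84.38%


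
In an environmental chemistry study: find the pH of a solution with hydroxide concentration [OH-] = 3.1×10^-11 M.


pOH = -log10([OH-]) = -log10(3.1×10^-11)
= 11 - log10(3.1) = 10.51
pH = 14 - pOH = 14 - 10.51 = 3.49

3.49


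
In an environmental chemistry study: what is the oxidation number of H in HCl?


H is +1 with nonmetals
Oxidation number: +1

+1


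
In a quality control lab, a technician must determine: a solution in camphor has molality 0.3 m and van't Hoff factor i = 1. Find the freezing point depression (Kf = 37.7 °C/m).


ΔTf = Kf × m × i
= 37.7 × 0.3 × 1
= 11.31 °C

11.31 °C


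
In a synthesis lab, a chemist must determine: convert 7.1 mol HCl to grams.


M(HCl) = 36.46 g/mol
mass = n × M = 7.1 × 36.46 = 258.87 g

258.87 g


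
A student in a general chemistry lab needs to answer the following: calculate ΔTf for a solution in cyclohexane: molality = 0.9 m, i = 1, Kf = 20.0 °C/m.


ΔTf = Kf × m × i
= 20.0 × 0.9 × 1
= 18.0 °C

18.0 °C


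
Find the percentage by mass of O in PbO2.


M(PbO2) = 1×207.2 + 2×16.0 = 239.20 g/mol
Mass of O = 2 × 16.0 = 32.00 g/mol
% O = 32.00/239.20 × 100 = 13.38%

13.38%


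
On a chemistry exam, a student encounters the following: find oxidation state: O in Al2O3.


O is usually -2
Oxidation number: -2

-2


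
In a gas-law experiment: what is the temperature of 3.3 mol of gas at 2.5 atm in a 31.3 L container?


PV = nRT  (R = 0.08206 L·atm/(mol·K))
T = PV/(nR) = 2.5×31.3/(3.3×0.08206)
= 78.25/0.270798
= 288.96 K

288.96 K


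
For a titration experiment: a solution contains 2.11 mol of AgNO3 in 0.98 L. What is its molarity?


M = n/V = 2.11/0.98 = 2.153 mol/L

2.153 M


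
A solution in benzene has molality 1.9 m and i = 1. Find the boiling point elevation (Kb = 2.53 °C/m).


ΔTb = Kb × m × i
= 2.53 × 1.9 × 1
= 4.807 °C

4.807 °C


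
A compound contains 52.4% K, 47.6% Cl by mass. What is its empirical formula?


Assume 100 g sample. Moles of each element:
  K: 52.4/39.1 = 1.34 mol
  Cl: 47.6/35.45 = 1.343 mol
Divide by smallest (1.34):
  K: 1.34/1.34 = 1.0
  Cl: 1.343/1.34 = 1.0
Empirical formula: KCl

KCl


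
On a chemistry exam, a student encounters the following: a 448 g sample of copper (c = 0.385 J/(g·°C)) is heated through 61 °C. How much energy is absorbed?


q = mcΔT = 448 × 0.385 × 61
= 10521.28 J

10521.28 J


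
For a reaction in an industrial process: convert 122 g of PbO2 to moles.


M(PbO2) = 239.2 g/mol
n = mass/M = 122/239.2 = 0.51 mol

0.51 mol


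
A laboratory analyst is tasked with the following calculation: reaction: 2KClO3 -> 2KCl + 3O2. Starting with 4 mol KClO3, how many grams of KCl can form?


Mole ratio KCl:KClO3 = 2:2
n(KCl) = 4 × 2/2 = 4.000 mol
mass = 4.000 × 74.55 = 298.2 g

298.2 g


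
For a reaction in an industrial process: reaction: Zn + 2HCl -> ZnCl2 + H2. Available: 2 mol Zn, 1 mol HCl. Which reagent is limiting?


Mole ratio available / coefficient:
  Zn: 2/1 = 2.000
  HCl: 1/2 = 0.500
Smaller ratio is limiting.

HCl


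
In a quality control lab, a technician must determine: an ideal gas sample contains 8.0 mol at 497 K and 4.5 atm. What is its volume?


PV = nRT  (R = 0.08206 L·atm/(mol·K))
V = nRT/P = 8.0×0.08206×497/4.5
= 72.505 L

72.505 L


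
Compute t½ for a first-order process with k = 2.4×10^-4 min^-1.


t½ = ln2/k = 0.693147/(2.4×10^-4 min^-1)
= 2888 min

2888 min


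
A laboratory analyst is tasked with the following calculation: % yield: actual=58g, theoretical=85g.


% yield = actual/theoretical × 100
= 58/85 × 100
= 68.24%

68.24%


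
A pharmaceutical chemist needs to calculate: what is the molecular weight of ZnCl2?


M(ZnCl2) = 1×65.38 + 2×35.45
= 65.38 + 70.9
= 136.28 g/mol

136.28 g/mol


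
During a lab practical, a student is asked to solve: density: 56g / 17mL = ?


ρ = mass/volume
= 56/17
= 3.294 g/mL

3.294 g/mL


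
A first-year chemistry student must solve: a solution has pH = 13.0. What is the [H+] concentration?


[H+] = 10^(-pH) = 10^(-13.0)
= 1.0×10^-13 M

1.0×10^-13 M


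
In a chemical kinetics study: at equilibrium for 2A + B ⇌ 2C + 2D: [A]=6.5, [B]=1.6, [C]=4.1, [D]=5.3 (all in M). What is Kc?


Kc = [C]^2[D]^2/([A]^2[B])
= (4.1^2 × 5.3^2)/(6.5^2 × 1.6^1)
= 472.1929/67.6
= 6.985

6.985


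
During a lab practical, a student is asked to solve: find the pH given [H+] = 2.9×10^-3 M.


pH = -log10([H+]) = -log10(2.9×10^-3)
= 3 - log10(2.9)
= 3 - 0.46
= 2.54

2.54


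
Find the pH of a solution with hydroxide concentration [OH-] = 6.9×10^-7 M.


pOH = -log10([OH-]) = -log10(6.9×10^-7)
= 7 - log10(6.9) = 6.16
pH = 14 - pOH = 14 - 6.16 = 7.84

7.84


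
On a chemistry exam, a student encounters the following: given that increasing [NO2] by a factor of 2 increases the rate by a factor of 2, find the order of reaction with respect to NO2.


rate ∝ [NO2]^n
2^n = 2 → n = 1
Order in NO2: 1

1


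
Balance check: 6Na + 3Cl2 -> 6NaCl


Equation: 6Na + 3Cl2 -> 6NaCl
Check atoms: Cl: 6=6, Na: 6=6
Balanced

Yes, balanced


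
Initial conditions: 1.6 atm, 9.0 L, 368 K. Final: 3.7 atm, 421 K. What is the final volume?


P1V1/T1 = P2V2/T2
V2 = P1V1T2/(T1P2)
= 1.6×9.0×421/(368×3.7)
= 4.452 L

4.452 L
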